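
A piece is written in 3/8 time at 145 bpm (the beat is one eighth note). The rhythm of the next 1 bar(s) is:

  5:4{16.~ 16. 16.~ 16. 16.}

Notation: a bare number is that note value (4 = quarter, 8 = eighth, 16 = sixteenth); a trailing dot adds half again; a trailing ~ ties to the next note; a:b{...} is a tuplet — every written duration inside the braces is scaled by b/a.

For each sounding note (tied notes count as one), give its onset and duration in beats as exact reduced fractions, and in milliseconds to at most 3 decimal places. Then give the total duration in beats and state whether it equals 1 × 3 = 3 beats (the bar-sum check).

1) 0.0ms=0b +496.552ms=6/5b
2) 496.552ms=6/5b +496.552ms=6/5b
3) 993.103ms=12/5b +248.276ms=3/5b
Σ=3b of 3 (145bpm 3/8) — PASS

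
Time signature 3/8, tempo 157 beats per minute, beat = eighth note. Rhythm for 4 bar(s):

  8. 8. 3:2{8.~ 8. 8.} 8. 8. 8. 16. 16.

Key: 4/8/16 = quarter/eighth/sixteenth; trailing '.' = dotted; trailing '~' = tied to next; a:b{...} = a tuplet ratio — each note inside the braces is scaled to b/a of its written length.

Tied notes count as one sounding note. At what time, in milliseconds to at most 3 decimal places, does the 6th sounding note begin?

1. 0.0ms @ 0 + 573.248ms (3/2)
2. 573.248ms @ 3/2 + 573.248ms (3/2)
3. 1146.497ms @ 3 + 764.331ms (2)
4. 1910.828ms @ 5 + 382.166ms (1)
5. 2292.994ms @ 6 + 573.248ms (3/2)
6. 2866.242ms @ 15/2 + 573.248ms (3/2)
7. 3439.49ms @ 9 + 573.248ms (3/2)
8. 4012.739ms @ 21/2 + 286.624ms (3/4)
9. 4299.363ms @ 45/4 + 286.624ms (3/4)

note 6 onset = 15/2b = 2866.242ms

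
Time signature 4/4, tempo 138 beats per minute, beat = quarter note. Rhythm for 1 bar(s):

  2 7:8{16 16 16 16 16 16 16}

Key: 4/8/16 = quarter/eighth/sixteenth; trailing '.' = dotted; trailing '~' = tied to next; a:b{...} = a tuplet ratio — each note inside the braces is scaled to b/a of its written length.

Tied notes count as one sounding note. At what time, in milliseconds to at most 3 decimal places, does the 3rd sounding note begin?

note 3 onset = 16/7b = 993.789ms

1. 0.0ms @ 0 + 869.565ms (2)
2. 869.565ms @ 2 + 124.224ms (2/7)
3. 993.789ms @ 16/7 + 124.224ms (2/7)
4. 1118.012ms @ 18/7 + 124.224ms (2/7)
5. 1242.236ms @ 20/7 + 124.224ms (2/7)
6. 1366.46ms @ 22/7 + 124.224ms (2/7)
7. 1490.683ms @ 24/7 + 124.224ms (2/7)
8. 1614.907ms @ 26/7 + 124.224ms (2/7)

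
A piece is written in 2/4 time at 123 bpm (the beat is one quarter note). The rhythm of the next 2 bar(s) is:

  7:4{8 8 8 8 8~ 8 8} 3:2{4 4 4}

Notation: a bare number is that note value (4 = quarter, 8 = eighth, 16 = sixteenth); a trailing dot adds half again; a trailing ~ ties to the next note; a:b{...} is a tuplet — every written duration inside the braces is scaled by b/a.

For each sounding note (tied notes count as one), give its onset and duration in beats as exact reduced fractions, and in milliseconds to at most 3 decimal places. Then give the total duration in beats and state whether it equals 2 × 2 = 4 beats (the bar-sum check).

1) 0.0ms=0b +139.373ms=2/7b
2) 139.373ms=2/7b +139.373ms=2/7b
3) 278.746ms=4/7b +139.373ms=2/7b
4) 418.118ms=6/7b +139.373ms=2/7b
5) 557.491ms=8/7b +278.746ms=4/7b
6) 836.237ms=12/7b +139.373ms=2/7b
7) 975.61ms=2b +325.203ms=2/3b
8) 1300.813ms=8/3b +325.203ms=2/3b
9) 1626.016ms=10/3b +325.203ms=2/3b
Σ=4b of 4 (123bpm 2/4) — PASS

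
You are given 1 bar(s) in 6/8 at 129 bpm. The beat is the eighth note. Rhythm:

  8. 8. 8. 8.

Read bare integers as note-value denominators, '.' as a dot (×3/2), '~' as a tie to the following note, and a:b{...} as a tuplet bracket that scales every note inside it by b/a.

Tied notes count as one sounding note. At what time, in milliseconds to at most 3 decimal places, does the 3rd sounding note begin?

note 3 onset = 3b = 1395.349ms

1. 0.0ms @ 0 + 697.674ms (3/2)
2. 697.674ms @ 3/2 + 697.674ms (3/2)
3. 1395.349ms @ 3 + 697.674ms (3/2)
4. 2093.023ms @ 9/2 + 697.674ms (3/2)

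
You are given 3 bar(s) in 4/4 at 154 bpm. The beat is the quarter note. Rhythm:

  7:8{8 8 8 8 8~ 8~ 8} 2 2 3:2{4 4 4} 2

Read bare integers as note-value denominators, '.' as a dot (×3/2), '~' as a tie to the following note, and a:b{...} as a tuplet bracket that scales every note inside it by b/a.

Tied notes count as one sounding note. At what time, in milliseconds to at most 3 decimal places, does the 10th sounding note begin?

note 10 onset = 28/3b = 3636.364ms

1. 0.0ms @ 0 + 222.635ms (4/7)
2. 222.635ms @ 4/7 + 222.635ms (4/7)
3. 445.269ms @ 8/7 + 222.635ms (4/7)
4. 667.904ms @ 12/7 + 222.635ms (4/7)
5. 890.538ms @ 16/7 + 667.904ms (12/7)
6. 1558.442ms @ 4 + 779.221ms (2)
7. 2337.662ms @ 6 + 779.221ms (2)
8. 3116.883ms @ 8 + 259.74ms (2/3)
9. 3376.623ms @ 26/3 + 259.74ms (2/3)
10. 3636.364ms @ 28/3 + 259.74ms (2/3)
11. 3896.104ms @ 10 + 779.221ms (2)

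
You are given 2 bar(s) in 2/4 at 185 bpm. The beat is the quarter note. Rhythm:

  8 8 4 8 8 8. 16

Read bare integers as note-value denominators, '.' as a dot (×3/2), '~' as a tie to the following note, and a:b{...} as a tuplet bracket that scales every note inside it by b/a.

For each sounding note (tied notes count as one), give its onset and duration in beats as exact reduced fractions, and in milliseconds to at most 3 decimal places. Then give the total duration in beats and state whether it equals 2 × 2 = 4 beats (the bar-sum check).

1) 0.0ms=0b +162.162ms=1/2b
2) 162.162ms=1/2b +162.162ms=1/2b
3) 324.324ms=1b +324.324ms=1b
4) 648.649ms=2b +162.162ms=1/2b
5) 810.811ms=5/2b +162.162ms=1/2b
6) 972.973ms=3b +243.243ms=3/4b
7) 1216.216ms=15/4b +81.081ms=1/4b
Σ=4b of 4 (185bpm 2/4) — PASS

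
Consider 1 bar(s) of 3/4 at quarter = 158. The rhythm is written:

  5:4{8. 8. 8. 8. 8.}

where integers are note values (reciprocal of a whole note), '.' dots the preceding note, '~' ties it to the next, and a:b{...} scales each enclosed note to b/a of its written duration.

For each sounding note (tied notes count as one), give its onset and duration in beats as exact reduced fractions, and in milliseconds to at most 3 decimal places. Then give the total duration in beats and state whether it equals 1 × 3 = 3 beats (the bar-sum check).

1) 0.0ms=0b +227.848ms=3/5b
2) 227.848ms=3/5b +227.848ms=3/5b
3) 455.696ms=6/5b +227.848ms=3/5b
4) 683.544ms=9/5b +227.848ms=3/5b
5) 911.392ms=12/5b +227.848ms=3/5b
Σ=3b of 3 (158bpm 3/4) — PASS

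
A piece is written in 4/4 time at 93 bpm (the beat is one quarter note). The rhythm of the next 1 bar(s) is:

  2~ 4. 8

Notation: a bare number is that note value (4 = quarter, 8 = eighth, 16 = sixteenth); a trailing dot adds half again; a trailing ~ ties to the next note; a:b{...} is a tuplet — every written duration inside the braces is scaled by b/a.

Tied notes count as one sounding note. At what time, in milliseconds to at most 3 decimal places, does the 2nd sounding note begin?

1. 0.0ms @ 0 + 2258.065ms (7/2)
2. 2258.065ms @ 7/2 + 322.581ms (1/2)

note 2 onset = 7/2b = 2258.065ms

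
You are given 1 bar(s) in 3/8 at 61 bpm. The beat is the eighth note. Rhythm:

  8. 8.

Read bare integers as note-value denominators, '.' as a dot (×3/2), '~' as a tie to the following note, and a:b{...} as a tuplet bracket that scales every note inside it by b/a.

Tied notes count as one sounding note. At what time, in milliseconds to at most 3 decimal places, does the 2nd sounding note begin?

1. 0.0ms @ 0 + 1475.41ms (3/2)
2. 1475.41ms @ 3/2 + 1475.41ms (3/2)

note 2 onset = 3/2b = 1475.41ms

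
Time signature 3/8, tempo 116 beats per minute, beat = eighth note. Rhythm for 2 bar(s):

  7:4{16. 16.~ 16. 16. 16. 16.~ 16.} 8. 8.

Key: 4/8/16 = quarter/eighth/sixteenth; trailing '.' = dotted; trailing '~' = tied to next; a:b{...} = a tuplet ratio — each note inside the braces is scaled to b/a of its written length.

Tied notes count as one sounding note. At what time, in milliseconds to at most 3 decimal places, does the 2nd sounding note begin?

1. 0.0ms @ 0 + 221.675ms (3/7)
2. 221.675ms @ 3/7 + 443.35ms (6/7)
3. 665.025ms @ 9/7 + 221.675ms (3/7)
4. 886.7ms @ 12/7 + 221.675ms (3/7)
5. 1108.374ms @ 15/7 + 443.35ms (6/7)
6. 1551.724ms @ 3 + 775.862ms (3/2)
7. 2327.586ms @ 9/2 + 775.862ms (3/2)

note 2 onset = 3/7b = 221.675ms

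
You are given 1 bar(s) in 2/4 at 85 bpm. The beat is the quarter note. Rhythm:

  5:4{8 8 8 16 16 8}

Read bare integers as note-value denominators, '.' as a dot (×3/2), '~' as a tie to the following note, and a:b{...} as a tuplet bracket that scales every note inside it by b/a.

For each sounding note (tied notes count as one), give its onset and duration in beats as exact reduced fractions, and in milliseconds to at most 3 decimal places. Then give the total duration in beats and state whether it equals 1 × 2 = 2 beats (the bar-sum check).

1) 0.0ms=0b +282.353ms=2/5b
2) 282.353ms=2/5b +282.353ms=2/5b
3) 564.706ms=4/5b +282.353ms=2/5b
4) 847.059ms=6/5b +141.176ms=1/5b
5) 988.235ms=7/5b +141.176ms=1/5b
6) 1129.412ms=8/5b +282.353ms=2/5b
Σ=2b of 2 (85bpm 2/4) — PASS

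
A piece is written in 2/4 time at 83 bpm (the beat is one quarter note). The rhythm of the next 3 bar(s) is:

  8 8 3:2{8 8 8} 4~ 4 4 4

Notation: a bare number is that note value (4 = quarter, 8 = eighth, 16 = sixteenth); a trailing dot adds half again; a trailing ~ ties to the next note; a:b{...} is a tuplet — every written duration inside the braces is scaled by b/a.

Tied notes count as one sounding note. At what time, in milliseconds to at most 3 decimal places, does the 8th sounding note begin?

1. 0.0ms @ 0 + 361.446ms (1/2)
2. 361.446ms @ 1/2 + 361.446ms (1/2)
3. 722.892ms @ 1 + 240.964ms (1/3)
4. 963.855ms @ 4/3 + 240.964ms (1/3)
5. 1204.819ms @ 5/3 + 240.964ms (1/3)
6. 1445.783ms @ 2 + 1445.783ms (2)
7. 2891.566ms @ 4 + 722.892ms (1)
8. 3614.458ms @ 5 + 722.892ms (1)

note 8 onset = 5b = 3614.458ms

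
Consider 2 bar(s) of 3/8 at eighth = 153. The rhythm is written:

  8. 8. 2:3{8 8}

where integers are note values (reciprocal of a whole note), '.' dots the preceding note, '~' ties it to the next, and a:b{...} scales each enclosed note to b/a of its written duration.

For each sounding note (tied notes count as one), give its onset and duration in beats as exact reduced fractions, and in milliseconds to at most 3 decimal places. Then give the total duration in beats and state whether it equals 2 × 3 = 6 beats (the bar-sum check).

1) 0.0ms=0b +588.235ms=3/2b
2) 588.235ms=3/2b +588.235ms=3/2b
3) 1176.471ms=3b +588.235ms=3/2b
4) 1764.706ms=9/2b +588.235ms=3/2b
Σ=6b of 6 (153bpm 3/8) — PASS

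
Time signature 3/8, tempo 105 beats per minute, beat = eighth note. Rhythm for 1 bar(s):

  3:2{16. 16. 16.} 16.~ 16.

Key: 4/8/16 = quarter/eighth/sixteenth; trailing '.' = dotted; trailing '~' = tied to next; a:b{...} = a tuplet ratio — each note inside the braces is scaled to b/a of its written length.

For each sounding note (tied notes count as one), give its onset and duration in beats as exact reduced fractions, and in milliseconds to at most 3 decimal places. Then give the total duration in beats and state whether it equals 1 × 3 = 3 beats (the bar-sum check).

1) 0.0ms=0b +285.714ms=1/2b
2) 285.714ms=1/2b +285.714ms=1/2b
3) 571.429ms=1b +285.714ms=1/2b
4) 857.143ms=3/2b +857.143ms=3/2b
Σ=3b of 3 (105bpm 3/8) — PASS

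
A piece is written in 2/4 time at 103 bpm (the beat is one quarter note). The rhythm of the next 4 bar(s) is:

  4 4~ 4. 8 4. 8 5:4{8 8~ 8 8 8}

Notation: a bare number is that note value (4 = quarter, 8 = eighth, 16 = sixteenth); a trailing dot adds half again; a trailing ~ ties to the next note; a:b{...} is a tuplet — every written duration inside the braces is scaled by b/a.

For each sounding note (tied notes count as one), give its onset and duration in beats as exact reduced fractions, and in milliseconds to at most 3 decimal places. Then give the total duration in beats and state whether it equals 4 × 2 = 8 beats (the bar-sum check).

1) 0.0ms=0b +582.524ms=1b
2) 582.524ms=1b +1456.311ms=5/2b
3) 2038.835ms=7/2b +291.262ms=1/2b
4) 2330.097ms=4b +873.786ms=3/2b
5) 3203.883ms=11/2b +291.262ms=1/2b
6) 3495.146ms=6b +233.01ms=2/5b
7) 3728.155ms=32/5b +466.019ms=4/5b
8) 4194.175ms=36/5b +233.01ms=2/5b
9) 4427.184ms=38/5b +233.01ms=2/5b
Σ=8b of 8 (103bpm 2/4) — PASS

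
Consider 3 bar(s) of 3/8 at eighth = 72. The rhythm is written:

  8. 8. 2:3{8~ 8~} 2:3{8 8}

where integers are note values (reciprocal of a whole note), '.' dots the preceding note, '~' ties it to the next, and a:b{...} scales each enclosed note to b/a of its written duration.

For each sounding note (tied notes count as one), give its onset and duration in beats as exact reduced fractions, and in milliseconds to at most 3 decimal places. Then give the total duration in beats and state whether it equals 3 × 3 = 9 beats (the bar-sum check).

1) 0.0ms=0b +1250.0ms=3/2b
2) 1250.0ms=3/2b +1250.0ms=3/2b
3) 2500.0ms=3b +3750.0ms=9/2b
4) 6250.0ms=15/2b +1250.0ms=3/2b
Σ=9b of 9 (72bpm 3/8) — PASS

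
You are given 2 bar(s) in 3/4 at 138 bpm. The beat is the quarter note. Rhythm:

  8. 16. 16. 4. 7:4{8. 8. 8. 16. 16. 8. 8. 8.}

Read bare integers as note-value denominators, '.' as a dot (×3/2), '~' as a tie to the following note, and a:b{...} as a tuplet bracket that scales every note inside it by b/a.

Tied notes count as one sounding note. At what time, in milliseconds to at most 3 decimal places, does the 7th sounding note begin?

1. 0.0ms @ 0 + 326.087ms (3/4)
2. 326.087ms @ 3/4 + 163.043ms (3/8)
3. 489.13ms @ 9/8 + 163.043ms (3/8)
4. 652.174ms @ 3/2 + 652.174ms (3/2)
5. 1304.348ms @ 3 + 186.335ms (3/7)
6. 1490.683ms @ 24/7 + 186.335ms (3/7)
7. 1677.019ms @ 27/7 + 186.335ms (3/7)
8. 1863.354ms @ 30/7 + 93.168ms (3/14)
9. 1956.522ms @ 9/2 + 93.168ms (3/14)
10. 2049.689ms @ 33/7 + 186.335ms (3/7)
11. 2236.025ms @ 36/7 + 186.335ms (3/7)
12. 2422.36ms @ 39/7 + 186.335ms (3/7)

note 7 onset = 27/7b = 1677.019ms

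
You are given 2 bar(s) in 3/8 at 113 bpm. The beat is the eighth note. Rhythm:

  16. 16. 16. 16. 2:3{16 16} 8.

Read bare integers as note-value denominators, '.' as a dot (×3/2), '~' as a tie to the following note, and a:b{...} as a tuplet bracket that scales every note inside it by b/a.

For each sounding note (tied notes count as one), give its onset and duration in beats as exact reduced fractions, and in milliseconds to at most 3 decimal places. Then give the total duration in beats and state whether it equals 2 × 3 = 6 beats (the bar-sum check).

1) 0.0ms=0b +398.23ms=3/4b
2) 398.23ms=3/4b +398.23ms=3/4b
3) 796.46ms=3/2b +398.23ms=3/4b
4) 1194.69ms=9/4b +398.23ms=3/4b
5) 1592.92ms=3b +398.23ms=3/4b
6) 1991.15ms=15/4b +398.23ms=3/4b
7) 2389.381ms=9/2b +796.46ms=3/2b
Σ=6b of 6 (113bpm 3/8) — PASS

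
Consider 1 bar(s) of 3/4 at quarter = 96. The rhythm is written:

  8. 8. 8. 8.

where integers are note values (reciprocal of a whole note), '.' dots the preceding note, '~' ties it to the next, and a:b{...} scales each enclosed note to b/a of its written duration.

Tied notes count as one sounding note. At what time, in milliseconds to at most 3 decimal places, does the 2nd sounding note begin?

note 2 onset = 3/4b = 468.75ms

1. 0.0ms @ 0 + 468.75ms (3/4)
2. 468.75ms @ 3/4 + 468.75ms (3/4)
3. 937.5ms @ 3/2 + 468.75ms (3/4)
4. 1406.25ms @ 9/4 + 468.75ms (3/4)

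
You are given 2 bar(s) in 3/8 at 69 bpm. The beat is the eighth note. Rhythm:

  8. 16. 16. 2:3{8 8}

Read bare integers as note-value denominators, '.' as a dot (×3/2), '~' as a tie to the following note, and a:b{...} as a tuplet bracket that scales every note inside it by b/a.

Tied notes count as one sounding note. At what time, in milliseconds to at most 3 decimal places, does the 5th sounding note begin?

note 5 onset = 9/2b = 3913.043ms

1. 0.0ms @ 0 + 1304.348ms (3/2)
2. 1304.348ms @ 3/2 + 652.174ms (3/4)
3. 1956.522ms @ 9/4 + 652.174ms (3/4)
4. 2608.696ms @ 3 + 1304.348ms (3/2)
5. 3913.043ms @ 9/2 + 1304.348ms (3/2)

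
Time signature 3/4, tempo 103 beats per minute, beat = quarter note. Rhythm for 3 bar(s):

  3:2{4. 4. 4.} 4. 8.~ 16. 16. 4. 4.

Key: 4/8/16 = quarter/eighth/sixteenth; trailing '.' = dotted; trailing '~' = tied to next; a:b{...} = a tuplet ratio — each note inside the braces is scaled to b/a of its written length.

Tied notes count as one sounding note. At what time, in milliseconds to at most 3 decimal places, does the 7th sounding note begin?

note 7 onset = 6b = 3495.146ms

1. 0.0ms @ 0 + 582.524ms (1)
2. 582.524ms @ 1 + 582.524ms (1)
3. 1165.049ms @ 2 + 582.524ms (1)
4. 1747.573ms @ 3 + 873.786ms (3/2)
5. 2621.359ms @ 9/2 + 655.34ms (9/8)
6. 3276.699ms @ 45/8 + 218.447ms (3/8)
7. 3495.146ms @ 6 + 873.786ms (3/2)
8. 4368.932ms @ 15/2 + 873.786ms (3/2)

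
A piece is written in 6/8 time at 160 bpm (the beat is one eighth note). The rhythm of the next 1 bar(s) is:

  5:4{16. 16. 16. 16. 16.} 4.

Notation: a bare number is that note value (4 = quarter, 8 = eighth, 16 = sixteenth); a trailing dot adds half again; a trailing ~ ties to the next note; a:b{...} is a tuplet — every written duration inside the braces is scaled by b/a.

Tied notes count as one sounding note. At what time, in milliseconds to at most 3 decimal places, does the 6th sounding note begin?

1. 0.0ms @ 0 + 225.0ms (3/5)
2. 225.0ms @ 3/5 + 225.0ms (3/5)
3. 450.0ms @ 6/5 + 225.0ms (3/5)
4. 675.0ms @ 9/5 + 225.0ms (3/5)
5. 900.0ms @ 12/5 + 225.0ms (3/5)
6. 1125.0ms @ 3 + 1125.0ms (3)

note 6 onset = 3b = 1125.0ms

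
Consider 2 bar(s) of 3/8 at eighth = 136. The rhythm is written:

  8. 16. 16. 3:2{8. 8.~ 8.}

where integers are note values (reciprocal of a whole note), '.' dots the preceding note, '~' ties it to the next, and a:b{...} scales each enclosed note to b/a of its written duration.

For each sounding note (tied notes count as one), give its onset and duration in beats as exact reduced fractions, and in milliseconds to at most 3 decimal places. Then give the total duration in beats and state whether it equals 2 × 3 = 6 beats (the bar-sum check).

1) 0.0ms=0b +661.765ms=3/2b
2) 661.765ms=3/2b +330.882ms=3/4b
3) 992.647ms=9/4b +330.882ms=3/4b
4) 1323.529ms=3b +441.176ms=1b
5) 1764.706ms=4b +882.353ms=2b
Σ=6b of 6 (136bpm 3/8) — PASS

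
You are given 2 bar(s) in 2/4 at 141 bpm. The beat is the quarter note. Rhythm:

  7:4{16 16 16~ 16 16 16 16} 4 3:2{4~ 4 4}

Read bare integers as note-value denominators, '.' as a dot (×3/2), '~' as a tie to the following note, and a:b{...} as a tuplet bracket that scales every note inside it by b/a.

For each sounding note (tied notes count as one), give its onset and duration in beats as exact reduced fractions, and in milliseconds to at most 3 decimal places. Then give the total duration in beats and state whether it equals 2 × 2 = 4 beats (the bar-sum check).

1) 0.0ms=0b +60.79ms=1/7b
2) 60.79ms=1/7b +60.79ms=1/7b
3) 121.581ms=2/7b +121.581ms=2/7b
4) 243.161ms=4/7b +60.79ms=1/7b
5) 303.951ms=5/7b +60.79ms=1/7b
6) 364.742ms=6/7b +60.79ms=1/7b
7) 425.532ms=1b +425.532ms=1b
8) 851.064ms=2b +567.376ms=4/3b
9) 1418.44ms=10/3b +283.688ms=2/3b
Σ=4b of 4 (141bpm 2/4) — PASS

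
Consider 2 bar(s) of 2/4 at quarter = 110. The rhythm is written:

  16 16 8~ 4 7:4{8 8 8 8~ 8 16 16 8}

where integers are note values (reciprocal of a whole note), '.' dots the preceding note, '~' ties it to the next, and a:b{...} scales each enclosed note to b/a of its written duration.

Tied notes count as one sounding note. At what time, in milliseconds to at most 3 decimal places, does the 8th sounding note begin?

note 8 onset = 24/7b = 1870.13ms

1. 0.0ms @ 0 + 136.364ms (1/4)
2. 136.364ms @ 1/4 + 136.364ms (1/4)
3. 272.727ms @ 1/2 + 818.182ms (3/2)
4. 1090.909ms @ 2 + 155.844ms (2/7)
5. 1246.753ms @ 16/7 + 155.844ms (2/7)
6. 1402.597ms @ 18/7 + 155.844ms (2/7)
7. 1558.442ms @ 20/7 + 311.688ms (4/7)
8. 1870.13ms @ 24/7 + 77.922ms (1/7)
9. 1948.052ms @ 25/7 + 77.922ms (1/7)
10. 2025.974ms @ 26/7 + 155.844ms (2/7)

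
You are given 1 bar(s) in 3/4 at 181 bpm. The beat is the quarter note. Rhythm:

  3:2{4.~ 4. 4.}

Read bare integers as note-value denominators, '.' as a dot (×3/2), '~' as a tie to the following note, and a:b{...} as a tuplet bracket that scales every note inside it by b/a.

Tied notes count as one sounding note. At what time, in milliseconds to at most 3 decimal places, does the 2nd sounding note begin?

note 2 onset = 2b = 662.983ms

1. 0.0ms @ 0 + 662.983ms (2)
2. 662.983ms @ 2 + 331.492ms (1)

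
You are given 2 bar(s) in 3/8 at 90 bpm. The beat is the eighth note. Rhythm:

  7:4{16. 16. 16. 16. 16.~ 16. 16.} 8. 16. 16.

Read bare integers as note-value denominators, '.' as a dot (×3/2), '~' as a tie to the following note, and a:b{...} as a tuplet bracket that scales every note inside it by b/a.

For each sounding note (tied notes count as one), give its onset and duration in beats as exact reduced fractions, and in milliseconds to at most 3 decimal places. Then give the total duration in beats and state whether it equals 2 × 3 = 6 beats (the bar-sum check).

1) 0.0ms=0b +285.714ms=3/7b
2) 285.714ms=3/7b +285.714ms=3/7b
3) 571.429ms=6/7b +285.714ms=3/7b
4) 857.143ms=9/7b +285.714ms=3/7b
5) 1142.857ms=12/7b +571.429ms=6/7b
6) 1714.286ms=18/7b +285.714ms=3/7b
7) 2000.0ms=3b +1000.0ms=3/2b
8) 3000.0ms=9/2b +500.0ms=3/4b
9) 3500.0ms=21/4b +500.0ms=3/4b
Σ=6b of 6 (90bpm 3/8) — PASS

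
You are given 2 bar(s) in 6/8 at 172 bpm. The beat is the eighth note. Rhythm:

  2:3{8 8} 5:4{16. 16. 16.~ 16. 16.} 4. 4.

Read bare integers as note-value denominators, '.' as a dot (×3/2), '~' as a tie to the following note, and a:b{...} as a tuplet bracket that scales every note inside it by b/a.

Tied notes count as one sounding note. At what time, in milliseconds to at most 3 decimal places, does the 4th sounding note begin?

note 4 onset = 18/5b = 1255.814ms

1. 0.0ms @ 0 + 523.256ms (3/2)
2. 523.256ms @ 3/2 + 523.256ms (3/2)
3. 1046.512ms @ 3 + 209.302ms (3/5)
4. 1255.814ms @ 18/5 + 209.302ms (3/5)
5. 1465.116ms @ 21/5 + 418.605ms (6/5)
6. 1883.721ms @ 27/5 + 209.302ms (3/5)
7. 2093.023ms @ 6 + 1046.512ms (3)
8. 3139.535ms @ 9 + 1046.512ms (3)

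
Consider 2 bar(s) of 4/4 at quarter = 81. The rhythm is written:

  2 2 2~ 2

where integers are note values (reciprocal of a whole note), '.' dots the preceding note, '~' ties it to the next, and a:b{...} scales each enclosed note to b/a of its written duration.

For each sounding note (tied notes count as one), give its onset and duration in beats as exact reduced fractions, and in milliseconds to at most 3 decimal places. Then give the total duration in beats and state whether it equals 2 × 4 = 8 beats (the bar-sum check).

1) 0.0ms=0b +1481.481ms=2b
2) 1481.481ms=2b +1481.481ms=2b
3) 2962.963ms=4b +2962.963ms=4b
Σ=8b of 8 (81bpm 4/4) — PASS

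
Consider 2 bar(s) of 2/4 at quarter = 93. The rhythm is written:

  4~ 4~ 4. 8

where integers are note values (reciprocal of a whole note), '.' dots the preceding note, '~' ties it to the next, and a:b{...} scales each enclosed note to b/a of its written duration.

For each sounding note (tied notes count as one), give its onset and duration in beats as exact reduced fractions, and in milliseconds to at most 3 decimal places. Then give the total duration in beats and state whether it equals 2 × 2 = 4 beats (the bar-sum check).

1) 0.0ms=0b +2258.065ms=7/2b
2) 2258.065ms=7/2b +322.581ms=1/2b
Σ=4b of 4 (93bpm 2/4) — PASS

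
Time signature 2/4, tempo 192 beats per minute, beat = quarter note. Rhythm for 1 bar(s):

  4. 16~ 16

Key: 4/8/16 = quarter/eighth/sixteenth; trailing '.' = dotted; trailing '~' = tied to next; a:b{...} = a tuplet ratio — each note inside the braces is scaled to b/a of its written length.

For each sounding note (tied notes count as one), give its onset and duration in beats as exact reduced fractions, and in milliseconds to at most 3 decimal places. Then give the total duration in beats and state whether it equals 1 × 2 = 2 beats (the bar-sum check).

1) 0.0ms=0b +468.75ms=3/2b
2) 468.75ms=3/2b +156.25ms=1/2b
Σ=2b of 2 (192bpm 2/4) — PASS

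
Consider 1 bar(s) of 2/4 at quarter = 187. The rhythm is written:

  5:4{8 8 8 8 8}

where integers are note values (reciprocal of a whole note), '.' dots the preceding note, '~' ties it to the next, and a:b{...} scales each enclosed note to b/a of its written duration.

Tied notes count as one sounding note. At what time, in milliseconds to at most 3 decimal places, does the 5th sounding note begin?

1. 0.0ms @ 0 + 128.342ms (2/5)
2. 128.342ms @ 2/5 + 128.342ms (2/5)
3. 256.684ms @ 4/5 + 128.342ms (2/5)
4. 385.027ms @ 6/5 + 128.342ms (2/5)
5. 513.369ms @ 8/5 + 128.342ms (2/5)

note 5 onset = 8/5b = 513.369ms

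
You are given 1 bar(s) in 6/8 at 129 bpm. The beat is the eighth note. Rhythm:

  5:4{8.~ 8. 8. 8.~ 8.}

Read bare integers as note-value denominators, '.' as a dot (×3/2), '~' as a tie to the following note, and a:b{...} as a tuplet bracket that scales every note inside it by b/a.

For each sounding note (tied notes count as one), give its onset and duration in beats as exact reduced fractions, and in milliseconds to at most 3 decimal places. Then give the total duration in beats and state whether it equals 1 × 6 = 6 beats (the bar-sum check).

1) 0.0ms=0b +1116.279ms=12/5b
2) 1116.279ms=12/5b +558.14ms=6/5b
3) 1674.419ms=18/5b +1116.279ms=12/5b
Σ=6b of 6 (129bpm 6/8) — PASS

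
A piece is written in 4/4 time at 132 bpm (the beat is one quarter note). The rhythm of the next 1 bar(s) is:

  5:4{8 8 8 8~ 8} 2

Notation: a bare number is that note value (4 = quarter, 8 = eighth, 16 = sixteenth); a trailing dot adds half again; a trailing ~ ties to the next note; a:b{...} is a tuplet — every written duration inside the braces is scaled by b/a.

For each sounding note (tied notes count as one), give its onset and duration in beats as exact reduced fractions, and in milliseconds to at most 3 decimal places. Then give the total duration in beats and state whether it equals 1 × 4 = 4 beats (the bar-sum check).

1) 0.0ms=0b +181.818ms=2/5b
2) 181.818ms=2/5b +181.818ms=2/5b
3) 363.636ms=4/5b +181.818ms=2/5b
4) 545.455ms=6/5b +363.636ms=4/5b
5) 909.091ms=2b +909.091ms=2b
Σ=4b of 4 (132bpm 4/4) — PASS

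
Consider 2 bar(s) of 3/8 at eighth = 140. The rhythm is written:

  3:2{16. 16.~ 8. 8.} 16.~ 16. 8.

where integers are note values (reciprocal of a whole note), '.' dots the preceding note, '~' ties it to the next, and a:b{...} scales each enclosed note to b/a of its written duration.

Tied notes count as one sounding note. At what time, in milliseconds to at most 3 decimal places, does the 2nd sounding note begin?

note 2 onset = 1/2b = 214.286ms

1. 0.0ms @ 0 + 214.286ms (1/2)
2. 214.286ms @ 1/2 + 642.857ms (3/2)
3. 857.143ms @ 2 + 428.571ms (1)
4. 1285.714ms @ 3 + 642.857ms (3/2)
5. 1928.571ms @ 9/2 + 642.857ms (3/2)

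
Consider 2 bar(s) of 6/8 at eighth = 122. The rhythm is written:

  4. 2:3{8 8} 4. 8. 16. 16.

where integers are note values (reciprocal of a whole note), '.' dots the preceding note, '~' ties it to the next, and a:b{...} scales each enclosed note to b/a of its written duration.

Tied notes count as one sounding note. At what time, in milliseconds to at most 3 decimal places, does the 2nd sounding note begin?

note 2 onset = 3b = 1475.41ms

1. 0.0ms @ 0 + 1475.41ms (3)
2. 1475.41ms @ 3 + 737.705ms (3/2)
3. 2213.115ms @ 9/2 + 737.705ms (3/2)
4. 2950.82ms @ 6 + 1475.41ms (3)
5. 4426.23ms @ 9 + 737.705ms (3/2)
6. 5163.934ms @ 21/2 + 368.852ms (3/4)
7. 5532.787ms @ 45/4 + 368.852ms (3/4)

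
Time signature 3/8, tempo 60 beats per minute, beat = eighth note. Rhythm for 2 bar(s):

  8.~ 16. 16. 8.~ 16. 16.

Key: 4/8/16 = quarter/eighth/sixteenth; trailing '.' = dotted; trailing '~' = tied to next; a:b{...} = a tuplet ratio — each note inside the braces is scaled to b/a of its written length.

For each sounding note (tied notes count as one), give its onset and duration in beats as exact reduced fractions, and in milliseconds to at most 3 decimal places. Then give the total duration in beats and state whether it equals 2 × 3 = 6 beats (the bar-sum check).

1) 0.0ms=0b +2250.0ms=9/4b
2) 2250.0ms=9/4b +750.0ms=3/4b
3) 3000.0ms=3b +2250.0ms=9/4b
4) 5250.0ms=21/4b +750.0ms=3/4b
Σ=6b of 6 (60bpm 3/8) — PASS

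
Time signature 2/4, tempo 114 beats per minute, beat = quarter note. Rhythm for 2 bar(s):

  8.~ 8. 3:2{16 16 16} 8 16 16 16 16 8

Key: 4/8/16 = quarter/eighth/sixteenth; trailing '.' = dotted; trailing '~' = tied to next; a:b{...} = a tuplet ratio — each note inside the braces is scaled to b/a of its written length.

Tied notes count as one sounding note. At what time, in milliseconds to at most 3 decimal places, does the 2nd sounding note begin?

note 2 onset = 3/2b = 789.474ms

1. 0.0ms @ 0 + 789.474ms (3/2)
2. 789.474ms @ 3/2 + 87.719ms (1/6)
3. 877.193ms @ 5/3 + 87.719ms (1/6)
4. 964.912ms @ 11/6 + 87.719ms (1/6)
5. 1052.632ms @ 2 + 263.158ms (1/2)
6. 1315.789ms @ 5/2 + 131.579ms (1/4)
7. 1447.368ms @ 11/4 + 131.579ms (1/4)
8. 1578.947ms @ 3 + 131.579ms (1/4)
9. 1710.526ms @ 13/4 + 131.579ms (1/4)
10. 1842.105ms @ 7/2 + 263.158ms (1/2)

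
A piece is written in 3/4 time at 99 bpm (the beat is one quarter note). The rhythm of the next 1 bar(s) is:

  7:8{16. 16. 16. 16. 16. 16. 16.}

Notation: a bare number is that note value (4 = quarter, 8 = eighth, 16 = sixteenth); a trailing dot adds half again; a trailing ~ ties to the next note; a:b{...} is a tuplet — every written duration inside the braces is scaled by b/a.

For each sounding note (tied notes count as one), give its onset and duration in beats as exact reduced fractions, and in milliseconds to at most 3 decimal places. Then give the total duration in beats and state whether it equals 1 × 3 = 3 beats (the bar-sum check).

1) 0.0ms=0b +259.74ms=3/7b
2) 259.74ms=3/7b +259.74ms=3/7b
3) 519.481ms=6/7b +259.74ms=3/7b
4) 779.221ms=9/7b +259.74ms=3/7b
5) 1038.961ms=12/7b +259.74ms=3/7b
6) 1298.701ms=15/7b +259.74ms=3/7b
7) 1558.442ms=18/7b +259.74ms=3/7b
Σ=3b of 3 (99bpm 3/4) — PASS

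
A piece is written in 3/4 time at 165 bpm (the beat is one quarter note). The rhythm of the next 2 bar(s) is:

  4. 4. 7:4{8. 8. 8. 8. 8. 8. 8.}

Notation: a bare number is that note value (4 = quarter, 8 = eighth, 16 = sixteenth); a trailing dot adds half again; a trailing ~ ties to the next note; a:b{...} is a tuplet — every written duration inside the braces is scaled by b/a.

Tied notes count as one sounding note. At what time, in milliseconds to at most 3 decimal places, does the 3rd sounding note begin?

1. 0.0ms @ 0 + 545.455ms (3/2)
2. 545.455ms @ 3/2 + 545.455ms (3/2)
3. 1090.909ms @ 3 + 155.844ms (3/7)
4. 1246.753ms @ 24/7 + 155.844ms (3/7)
5. 1402.597ms @ 27/7 + 155.844ms (3/7)
6. 1558.442ms @ 30/7 + 155.844ms (3/7)
7. 1714.286ms @ 33/7 + 155.844ms (3/7)
8. 1870.13ms @ 36/7 + 155.844ms (3/7)
9. 2025.974ms @ 39/7 + 155.844ms (3/7)

note 3 onset = 3b = 1090.909ms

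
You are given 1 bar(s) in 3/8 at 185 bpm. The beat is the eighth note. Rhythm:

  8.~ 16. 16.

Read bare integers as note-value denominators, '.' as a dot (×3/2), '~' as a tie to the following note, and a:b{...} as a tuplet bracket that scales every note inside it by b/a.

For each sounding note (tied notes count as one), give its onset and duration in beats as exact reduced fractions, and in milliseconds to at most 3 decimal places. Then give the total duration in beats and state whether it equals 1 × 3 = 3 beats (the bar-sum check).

1) 0.0ms=0b +729.73ms=9/4b
2) 729.73ms=9/4b +243.243ms=3/4b
Σ=3b of 3 (185bpm 3/8) — PASS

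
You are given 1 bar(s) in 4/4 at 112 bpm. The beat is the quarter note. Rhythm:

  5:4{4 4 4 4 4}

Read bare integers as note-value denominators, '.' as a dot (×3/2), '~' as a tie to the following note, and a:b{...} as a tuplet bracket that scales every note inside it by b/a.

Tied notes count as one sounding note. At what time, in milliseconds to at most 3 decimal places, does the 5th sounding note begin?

1. 0.0ms @ 0 + 428.571ms (4/5)
2. 428.571ms @ 4/5 + 428.571ms (4/5)
3. 857.143ms @ 8/5 + 428.571ms (4/5)
4. 1285.714ms @ 12/5 + 428.571ms (4/5)
5. 1714.286ms @ 16/5 + 428.571ms (4/5)

note 5 onset = 16/5b = 1714.286ms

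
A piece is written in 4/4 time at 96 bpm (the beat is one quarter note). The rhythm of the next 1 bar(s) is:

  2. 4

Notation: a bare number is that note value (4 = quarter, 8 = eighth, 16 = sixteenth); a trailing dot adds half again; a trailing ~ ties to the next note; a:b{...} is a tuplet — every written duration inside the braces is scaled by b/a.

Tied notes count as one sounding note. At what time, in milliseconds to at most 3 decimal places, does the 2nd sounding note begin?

1. 0.0ms @ 0 + 1875.0ms (3)
2. 1875.0ms @ 3 + 625.0ms (1)

note 2 onset = 3b = 1875.0ms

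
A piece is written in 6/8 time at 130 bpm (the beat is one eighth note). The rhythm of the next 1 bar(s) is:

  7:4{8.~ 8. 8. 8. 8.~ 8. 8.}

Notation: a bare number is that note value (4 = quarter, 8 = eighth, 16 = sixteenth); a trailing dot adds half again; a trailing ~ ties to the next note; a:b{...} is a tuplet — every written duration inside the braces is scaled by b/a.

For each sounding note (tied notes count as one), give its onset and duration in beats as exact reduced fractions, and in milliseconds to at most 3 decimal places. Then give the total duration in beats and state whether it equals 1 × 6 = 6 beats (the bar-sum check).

1) 0.0ms=0b +791.209ms=12/7b
2) 791.209ms=12/7b +395.604ms=6/7b
3) 1186.813ms=18/7b +395.604ms=6/7b
4) 1582.418ms=24/7b +791.209ms=12/7b
5) 2373.626ms=36/7b +395.604ms=6/7b
Σ=6b of 6 (130bpm 6/8) — PASS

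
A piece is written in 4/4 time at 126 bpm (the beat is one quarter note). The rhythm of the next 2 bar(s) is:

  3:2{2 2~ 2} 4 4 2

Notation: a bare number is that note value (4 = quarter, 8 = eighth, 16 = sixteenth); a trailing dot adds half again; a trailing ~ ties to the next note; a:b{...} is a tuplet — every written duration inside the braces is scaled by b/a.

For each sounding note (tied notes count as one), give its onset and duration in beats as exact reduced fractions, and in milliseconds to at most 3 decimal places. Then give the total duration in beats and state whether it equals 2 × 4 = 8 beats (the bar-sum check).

1) 0.0ms=0b +634.921ms=4/3b
2) 634.921ms=4/3b +1269.841ms=8/3b
3) 1904.762ms=4b +476.19ms=1b
4) 2380.952ms=5b +476.19ms=1b
5) 2857.143ms=6b +952.381ms=2b
Σ=8b of 8 (126bpm 4/4) — PASS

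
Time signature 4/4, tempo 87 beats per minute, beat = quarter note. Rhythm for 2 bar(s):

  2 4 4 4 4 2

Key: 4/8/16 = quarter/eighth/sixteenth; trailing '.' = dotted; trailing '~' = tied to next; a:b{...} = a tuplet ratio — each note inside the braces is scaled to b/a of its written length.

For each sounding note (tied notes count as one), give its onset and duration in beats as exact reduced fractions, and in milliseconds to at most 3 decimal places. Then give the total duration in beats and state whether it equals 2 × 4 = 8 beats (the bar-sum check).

1) 0.0ms=0b +1379.31ms=2b
2) 1379.31ms=2b +689.655ms=1b
3) 2068.966ms=3b +689.655ms=1b
4) 2758.621ms=4b +689.655ms=1b
5) 3448.276ms=5b +689.655ms=1b
6) 4137.931ms=6b +1379.31ms=2b
Σ=8b of 8 (87bpm 4/4) — PASS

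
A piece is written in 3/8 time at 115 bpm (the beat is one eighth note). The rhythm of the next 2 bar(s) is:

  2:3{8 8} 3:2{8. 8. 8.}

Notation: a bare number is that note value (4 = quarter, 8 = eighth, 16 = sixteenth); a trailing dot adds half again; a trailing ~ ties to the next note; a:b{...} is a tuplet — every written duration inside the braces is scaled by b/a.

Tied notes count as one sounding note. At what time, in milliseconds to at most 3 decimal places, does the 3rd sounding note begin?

1. 0.0ms @ 0 + 782.609ms (3/2)
2. 782.609ms @ 3/2 + 782.609ms (3/2)
3. 1565.217ms @ 3 + 521.739ms (1)
4. 2086.957ms @ 4 + 521.739ms (1)
5. 2608.696ms @ 5 + 521.739ms (1)

note 3 onset = 3b = 1565.217ms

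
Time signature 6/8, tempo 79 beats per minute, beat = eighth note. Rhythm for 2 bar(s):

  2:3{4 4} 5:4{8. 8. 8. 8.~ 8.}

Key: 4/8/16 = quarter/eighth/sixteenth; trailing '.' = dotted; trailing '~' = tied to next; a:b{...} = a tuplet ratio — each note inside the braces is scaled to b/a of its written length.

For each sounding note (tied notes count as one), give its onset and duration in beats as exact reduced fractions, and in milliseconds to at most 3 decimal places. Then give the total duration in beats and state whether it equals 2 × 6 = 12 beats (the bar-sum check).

1) 0.0ms=0b +2278.481ms=3b
2) 2278.481ms=3b +2278.481ms=3b
3) 4556.962ms=6b +911.392ms=6/5b
4) 5468.354ms=36/5b +911.392ms=6/5b
5) 6379.747ms=42/5b +911.392ms=6/5b
6) 7291.139ms=48/5b +1822.785ms=12/5b
Σ=12b of 12 (79bpm 6/8) — PASS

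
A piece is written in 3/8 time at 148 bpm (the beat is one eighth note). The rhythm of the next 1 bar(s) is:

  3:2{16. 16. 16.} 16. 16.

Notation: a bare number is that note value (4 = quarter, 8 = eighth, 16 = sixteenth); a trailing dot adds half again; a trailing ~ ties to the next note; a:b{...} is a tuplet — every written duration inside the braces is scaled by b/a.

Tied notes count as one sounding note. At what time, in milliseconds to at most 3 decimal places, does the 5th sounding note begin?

1. 0.0ms @ 0 + 202.703ms (1/2)
2. 202.703ms @ 1/2 + 202.703ms (1/2)
3. 405.405ms @ 1 + 202.703ms (1/2)
4. 608.108ms @ 3/2 + 304.054ms (3/4)
5. 912.162ms @ 9/4 + 304.054ms (3/4)

note 5 onset = 9/4b = 912.162ms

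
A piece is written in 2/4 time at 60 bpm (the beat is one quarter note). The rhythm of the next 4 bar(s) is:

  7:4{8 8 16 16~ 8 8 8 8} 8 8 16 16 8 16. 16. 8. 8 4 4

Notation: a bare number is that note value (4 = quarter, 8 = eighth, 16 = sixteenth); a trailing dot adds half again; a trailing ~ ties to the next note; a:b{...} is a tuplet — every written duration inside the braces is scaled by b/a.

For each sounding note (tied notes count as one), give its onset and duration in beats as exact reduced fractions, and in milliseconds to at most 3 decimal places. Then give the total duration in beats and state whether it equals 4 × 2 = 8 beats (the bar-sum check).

1) 0.0ms=0b +285.714ms=2/7b
2) 285.714ms=2/7b +285.714ms=2/7b
3) 571.429ms=4/7b +142.857ms=1/7b
4) 714.286ms=5/7b +428.571ms=3/7b
5) 1142.857ms=8/7b +285.714ms=2/7b
6) 1428.571ms=10/7b +285.714ms=2/7b
7) 1714.286ms=12/7b +285.714ms=2/7b
8) 2000.0ms=2b +500.0ms=1/2b
9) 2500.0ms=5/2b +500.0ms=1/2b
10) 3000.0ms=3b +250.0ms=1/4b
11) 3250.0ms=13/4b +250.0ms=1/4b
12) 3500.0ms=7/2b +500.0ms=1/2b
13) 4000.0ms=4b +375.0ms=3/8b
14) 4375.0ms=35/8b +375.0ms=3/8b
15) 4750.0ms=19/4b +750.0ms=3/4b
16) 5500.0ms=11/2b +500.0ms=1/2b
17) 6000.0ms=6b +1000.0ms=1b
18) 7000.0ms=7b +1000.0ms=1b
Σ=8b of 8 (60bpm 2/4) — PASS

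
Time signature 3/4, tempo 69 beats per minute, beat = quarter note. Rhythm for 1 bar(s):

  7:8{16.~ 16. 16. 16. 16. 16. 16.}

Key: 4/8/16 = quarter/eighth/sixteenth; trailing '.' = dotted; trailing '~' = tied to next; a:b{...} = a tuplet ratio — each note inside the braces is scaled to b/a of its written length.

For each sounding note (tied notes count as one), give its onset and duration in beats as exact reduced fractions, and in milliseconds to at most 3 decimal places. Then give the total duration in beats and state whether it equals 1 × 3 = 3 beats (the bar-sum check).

1) 0.0ms=0b +745.342ms=6/7b
2) 745.342ms=6/7b +372.671ms=3/7b
3) 1118.012ms=9/7b +372.671ms=3/7b
4) 1490.683ms=12/7b +372.671ms=3/7b
5) 1863.354ms=15/7b +372.671ms=3/7b
6) 2236.025ms=18/7b +372.671ms=3/7b
Σ=3b of 3 (69bpm 3/4) — PASS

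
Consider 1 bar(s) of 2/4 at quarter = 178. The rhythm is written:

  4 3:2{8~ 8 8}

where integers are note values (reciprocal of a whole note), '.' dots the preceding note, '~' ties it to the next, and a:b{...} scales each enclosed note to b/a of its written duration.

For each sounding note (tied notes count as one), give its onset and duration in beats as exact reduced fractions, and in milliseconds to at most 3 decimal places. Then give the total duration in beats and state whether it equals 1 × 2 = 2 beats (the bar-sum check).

1) 0.0ms=0b +337.079ms=1b
2) 337.079ms=1b +224.719ms=2/3b
3) 561.798ms=5/3b +112.36ms=1/3b
Σ=2b of 2 (178bpm 2/4) — PASS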